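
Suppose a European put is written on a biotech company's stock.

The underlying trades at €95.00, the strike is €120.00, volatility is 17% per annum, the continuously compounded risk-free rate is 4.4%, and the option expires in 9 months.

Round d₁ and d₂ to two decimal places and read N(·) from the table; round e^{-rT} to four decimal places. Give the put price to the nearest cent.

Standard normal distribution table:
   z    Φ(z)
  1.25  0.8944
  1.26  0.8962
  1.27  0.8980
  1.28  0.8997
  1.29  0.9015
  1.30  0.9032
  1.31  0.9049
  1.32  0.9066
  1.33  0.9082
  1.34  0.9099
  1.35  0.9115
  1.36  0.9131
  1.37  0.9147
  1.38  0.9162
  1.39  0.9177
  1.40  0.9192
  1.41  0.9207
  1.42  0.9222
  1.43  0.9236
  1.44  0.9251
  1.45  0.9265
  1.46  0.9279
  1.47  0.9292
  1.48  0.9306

σ√T = 0.17·√0.75 = 0.1472
d₁ = [ln(95/120) + (0.044 + 0.17²/2)·0.75] / 0.1472 = [-0.2336 + 0.0438] / 0.1472 = -1.2890 ⇒ -1.29
d₂ = d₁ − σ√T = -1.2890 − 0.1472 = -1.4363 ⇒ -1.44
exp(−rT) = exp(−0.044·0.75) = 0.9675
P = 120·0.9675·N(1.44) − 95·N(1.29) = 120·0.9675·0.9251 − 95·0.9015 = 107.4041 − 85.6425 = 21.7616

€21.76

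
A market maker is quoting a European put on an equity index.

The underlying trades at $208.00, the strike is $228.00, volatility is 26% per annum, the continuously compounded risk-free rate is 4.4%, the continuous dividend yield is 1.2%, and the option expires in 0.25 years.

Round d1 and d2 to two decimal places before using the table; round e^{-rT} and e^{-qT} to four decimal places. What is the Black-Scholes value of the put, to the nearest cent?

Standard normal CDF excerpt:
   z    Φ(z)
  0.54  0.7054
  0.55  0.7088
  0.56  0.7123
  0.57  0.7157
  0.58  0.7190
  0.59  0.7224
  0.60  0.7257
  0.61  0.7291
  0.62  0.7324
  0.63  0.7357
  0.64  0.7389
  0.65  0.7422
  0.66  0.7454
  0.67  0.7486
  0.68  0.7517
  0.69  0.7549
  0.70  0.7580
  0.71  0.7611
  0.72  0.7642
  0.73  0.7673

σ√T = 0.26 × 0.5000 = 0.1300
d₁ = [ln(208/228) + (0.044 − 0.012 + ½·0.26²)·0.25] / (σ√T) = (-0.0918 + 0.0164) / 0.1300 = -0.5797 ⇒ -0.58
d₂ = -0.5797 − 0.1300 = -0.7097 ⇒ -0.71
e^(−qT) = e^(−0.012·0.25) = 0.9970;  e^(−rT) = e^(−0.044·0.25) = 0.9891
P = 228·0.9891·N(0.71) − 208·0.9970·N(0.58) = 228·0.9891·0.7611 − 208·0.9970·0.7190 = 171.6393 − 149.1033 = 22.5360

$22.54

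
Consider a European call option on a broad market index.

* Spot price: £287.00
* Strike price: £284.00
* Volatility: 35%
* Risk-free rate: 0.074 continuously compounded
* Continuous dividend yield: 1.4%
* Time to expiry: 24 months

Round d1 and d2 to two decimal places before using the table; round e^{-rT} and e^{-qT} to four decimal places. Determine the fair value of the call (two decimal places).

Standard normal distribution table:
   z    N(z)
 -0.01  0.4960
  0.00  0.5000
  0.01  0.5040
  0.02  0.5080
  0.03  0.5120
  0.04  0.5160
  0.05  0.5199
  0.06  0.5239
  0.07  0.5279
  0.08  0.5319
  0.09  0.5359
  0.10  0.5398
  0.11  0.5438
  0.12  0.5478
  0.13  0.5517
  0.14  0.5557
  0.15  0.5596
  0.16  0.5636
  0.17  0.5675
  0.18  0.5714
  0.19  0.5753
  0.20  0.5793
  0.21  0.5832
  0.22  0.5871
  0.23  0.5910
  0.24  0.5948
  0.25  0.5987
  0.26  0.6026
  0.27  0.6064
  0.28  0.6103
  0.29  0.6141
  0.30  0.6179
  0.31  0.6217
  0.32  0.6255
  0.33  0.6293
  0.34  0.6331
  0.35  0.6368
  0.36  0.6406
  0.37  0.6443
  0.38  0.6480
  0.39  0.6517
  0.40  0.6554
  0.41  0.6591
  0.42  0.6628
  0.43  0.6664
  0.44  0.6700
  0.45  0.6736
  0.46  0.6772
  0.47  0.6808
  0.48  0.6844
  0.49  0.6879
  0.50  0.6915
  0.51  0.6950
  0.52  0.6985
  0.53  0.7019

£69.54

σ√T = 0.35 × 1.4142 = 0.4950
d₁ = [ln(287/284) + (0.074 − 0.014 + 0.35²/2)·2] / 0.4950 = [0.0105 + 0.2425] / 0.4950 = 0.5112 ≈ 0.51
d₂ = d₁ − σ√T = 0.5112 − 0.4950 = 0.0162 ≈ 0.02
e^(−qT) = e^(−0.014·2) = 0.9724;  e^(−rT) = e^(−0.074·2) = 0.8624
N(d₁) = N(0.51) = 0.6950;  N(d₂) = N(0.02) = 0.5080
C = 287·0.9724·0.6950 − 284·0.8624·0.5080 = 193.9598 − 124.4202 = 69.5396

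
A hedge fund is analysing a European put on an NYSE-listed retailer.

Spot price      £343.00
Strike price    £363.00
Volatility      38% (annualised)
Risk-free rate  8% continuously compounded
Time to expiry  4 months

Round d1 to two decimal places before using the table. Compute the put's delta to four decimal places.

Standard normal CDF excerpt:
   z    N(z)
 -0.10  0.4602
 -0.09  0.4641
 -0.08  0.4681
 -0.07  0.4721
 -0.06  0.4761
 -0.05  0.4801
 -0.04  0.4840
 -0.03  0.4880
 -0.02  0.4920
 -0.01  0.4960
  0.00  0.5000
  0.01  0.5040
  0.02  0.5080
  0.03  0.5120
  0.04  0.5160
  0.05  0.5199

σ√T = 0.38·√0.3333 = 0.2194
d₁ = [ln(343/363) + (0.08 + ½·0.38²)·0.3333] / (σ√T) = (-0.0567 + 0.0507) / 0.2194 = -0.0271 ≈ -0.03
N(d₁) = N(-0.03) = 0.4880
Δ_put = N(d₁) − 1 = 0.4880 − 1 = -0.5120

-0.5120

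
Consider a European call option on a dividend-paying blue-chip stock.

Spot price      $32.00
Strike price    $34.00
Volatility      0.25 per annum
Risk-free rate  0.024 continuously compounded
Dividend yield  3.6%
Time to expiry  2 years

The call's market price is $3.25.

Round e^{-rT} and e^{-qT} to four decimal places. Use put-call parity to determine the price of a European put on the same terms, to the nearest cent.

exp(−qT) = exp(−0.036·2) = 0.9305;  exp(−rT) = exp(−0.024·2) = 0.9531
Put-call parity: C − P = S·e^(−qT) − K·e^(−rT) = 32·0.9305 − 34·0.9531 = 29.7760 − 32.4054 = -2.6294
P = C − (C − P) = 3.25 − (-2.6294) = 5.8794

$5.88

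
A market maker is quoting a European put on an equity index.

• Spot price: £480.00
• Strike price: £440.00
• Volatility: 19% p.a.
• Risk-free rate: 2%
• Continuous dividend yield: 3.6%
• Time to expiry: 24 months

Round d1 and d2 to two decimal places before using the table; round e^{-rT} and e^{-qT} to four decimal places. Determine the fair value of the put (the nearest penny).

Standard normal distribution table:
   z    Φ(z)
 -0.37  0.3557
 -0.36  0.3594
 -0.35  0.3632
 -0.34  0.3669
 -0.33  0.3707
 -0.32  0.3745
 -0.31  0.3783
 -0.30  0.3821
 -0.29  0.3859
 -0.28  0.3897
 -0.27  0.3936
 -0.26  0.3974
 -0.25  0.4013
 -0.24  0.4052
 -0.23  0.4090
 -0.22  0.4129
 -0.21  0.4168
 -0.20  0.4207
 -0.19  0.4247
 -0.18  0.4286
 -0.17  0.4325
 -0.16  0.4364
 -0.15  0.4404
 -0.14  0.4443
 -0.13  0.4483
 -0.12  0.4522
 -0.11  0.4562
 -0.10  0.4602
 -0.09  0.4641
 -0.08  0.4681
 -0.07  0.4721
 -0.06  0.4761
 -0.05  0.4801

σ√T = 0.19·√2 = 0.2687
d₁ = [ln(480/440) + (0.02 − 0.036 + 0.19²/2)·2] / 0.2687 = [0.0870 + 0.0041] / 0.2687 = 0.3391 which rounds to 0.34
d₂ = d₁ − σ√T = 0.3391 − 0.2687 = 0.0704 which rounds to 0.07
e^(−qT) = e^(−0.036·2) = 0.9305;  e^(−rT) = e^(−0.02·2) = 0.9608
N(−d₂) = N(-0.07) = 0.4721;  N(−d₁) = N(-0.34) = 0.3669
P = 440·0.9608·0.4721 − 480·0.9305·0.3669 = 199.5812 − 163.8722 = 35.7090

£35.71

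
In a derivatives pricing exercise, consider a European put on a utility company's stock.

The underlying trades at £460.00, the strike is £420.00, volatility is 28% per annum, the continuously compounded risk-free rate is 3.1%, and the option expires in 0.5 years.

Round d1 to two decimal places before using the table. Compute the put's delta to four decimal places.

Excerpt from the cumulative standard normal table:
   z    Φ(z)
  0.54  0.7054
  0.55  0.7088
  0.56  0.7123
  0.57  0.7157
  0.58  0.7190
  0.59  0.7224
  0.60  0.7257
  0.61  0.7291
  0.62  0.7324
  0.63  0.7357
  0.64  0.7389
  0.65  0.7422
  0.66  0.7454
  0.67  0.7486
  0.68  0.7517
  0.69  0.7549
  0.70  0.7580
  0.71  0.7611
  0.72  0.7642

σ√T = 0.28·√0.5 = 0.1980
d₁ = [ln(460/420) + (0.031 + 0.28²/2)·0.5] / 0.1980 = [0.0910 + 0.0351] / 0.1980 = 0.6368 ⇒ 0.64
N(d₁) = N(0.64) = 0.7389
Δ_put = N(d₁) − 1 = 0.7389 − 1 = -0.2611

-0.2611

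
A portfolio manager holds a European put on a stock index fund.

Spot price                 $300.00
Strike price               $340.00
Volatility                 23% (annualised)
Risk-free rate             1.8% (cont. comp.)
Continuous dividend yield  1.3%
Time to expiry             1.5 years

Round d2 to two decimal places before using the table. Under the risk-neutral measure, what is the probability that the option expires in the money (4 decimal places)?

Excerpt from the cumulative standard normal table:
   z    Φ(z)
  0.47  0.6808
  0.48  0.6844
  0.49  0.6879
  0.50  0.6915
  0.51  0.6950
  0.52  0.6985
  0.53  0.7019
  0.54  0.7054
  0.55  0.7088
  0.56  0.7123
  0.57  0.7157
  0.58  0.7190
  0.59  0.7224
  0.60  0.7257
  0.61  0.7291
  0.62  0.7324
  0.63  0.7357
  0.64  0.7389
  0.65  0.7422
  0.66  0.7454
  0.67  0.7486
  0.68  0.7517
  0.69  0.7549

T = 1.5;  σ√T = 0.2817
ln(S/K) + (r − q + σ²/2)T = ln(300/340) + (0.018 − 0.013 + 0.23²/2)·1.5 = -0.1252 + 0.0472 = -0.0780
d₁ = -0.0780 / 0.2817 = -0.2769 which rounds to -0.28
d₂ = d₁ − σ√T = -0.2769 − 0.2817 = -0.5585 which rounds to -0.56
Risk-neutral Pr[S_T < K] = N(−d₂) = N(0.56) = 0.7123

0.7123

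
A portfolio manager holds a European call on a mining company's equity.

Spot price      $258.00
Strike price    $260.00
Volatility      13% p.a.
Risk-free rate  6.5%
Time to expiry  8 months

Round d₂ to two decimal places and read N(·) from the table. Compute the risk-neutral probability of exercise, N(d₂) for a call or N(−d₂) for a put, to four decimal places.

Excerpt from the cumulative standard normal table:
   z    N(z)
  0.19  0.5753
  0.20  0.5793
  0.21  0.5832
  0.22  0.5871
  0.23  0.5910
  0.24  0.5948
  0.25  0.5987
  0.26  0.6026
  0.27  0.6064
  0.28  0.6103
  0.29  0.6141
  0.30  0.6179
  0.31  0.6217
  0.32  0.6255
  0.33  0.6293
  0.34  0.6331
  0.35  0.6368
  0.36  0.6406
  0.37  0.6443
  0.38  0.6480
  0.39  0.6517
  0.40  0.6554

σ√T = 0.13·√0.6667 = 0.1061
d₁ = [ln(258/260) + (0.065 + 0.13²/2)·0.6667] / 0.1061 = [-0.0077 + 0.0490] / 0.1061 = 0.3886 which rounds to 0.39
d₂ = d₁ − σ√T = 0.3886 − 0.1061 = 0.2824 which rounds to 0.28
Pr(exercise) under Q = N(d₂) = 0.6103

0.6103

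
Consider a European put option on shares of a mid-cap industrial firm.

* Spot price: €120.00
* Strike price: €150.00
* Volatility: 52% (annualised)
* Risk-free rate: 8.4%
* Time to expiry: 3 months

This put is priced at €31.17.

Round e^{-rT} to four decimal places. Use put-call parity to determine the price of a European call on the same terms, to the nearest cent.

e^(−rT) = e^(−0.084·0.25) = 0.9792
Put-call parity: C − P = S − K·e^(−rT) = 120 − 150·0.9792 = 120 − 146.8800 = -26.8800
C = P + (C − P) = 31.17 + (-26.8800) = 4.2900

€4.29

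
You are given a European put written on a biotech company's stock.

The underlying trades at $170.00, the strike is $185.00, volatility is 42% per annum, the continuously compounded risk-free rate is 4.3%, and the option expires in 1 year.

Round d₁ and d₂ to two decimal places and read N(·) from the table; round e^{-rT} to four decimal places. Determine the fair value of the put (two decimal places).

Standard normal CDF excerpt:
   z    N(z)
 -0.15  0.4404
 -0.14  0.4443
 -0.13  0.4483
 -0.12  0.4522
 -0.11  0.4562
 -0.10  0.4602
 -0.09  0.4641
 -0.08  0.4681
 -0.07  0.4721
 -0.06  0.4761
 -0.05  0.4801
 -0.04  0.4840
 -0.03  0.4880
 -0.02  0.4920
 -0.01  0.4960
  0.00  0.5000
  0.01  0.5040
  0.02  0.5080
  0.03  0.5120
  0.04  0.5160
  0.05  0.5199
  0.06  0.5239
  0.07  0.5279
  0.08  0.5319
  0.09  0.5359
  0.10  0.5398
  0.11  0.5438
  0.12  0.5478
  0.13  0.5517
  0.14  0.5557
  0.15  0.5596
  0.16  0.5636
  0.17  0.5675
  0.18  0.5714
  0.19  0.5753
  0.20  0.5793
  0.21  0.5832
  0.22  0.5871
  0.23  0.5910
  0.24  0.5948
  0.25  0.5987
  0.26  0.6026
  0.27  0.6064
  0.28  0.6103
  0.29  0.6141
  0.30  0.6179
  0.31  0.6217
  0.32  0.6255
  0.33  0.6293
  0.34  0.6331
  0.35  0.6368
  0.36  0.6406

σ√T = 0.42 × 1.0000 = 0.4200
ln(S/K) + (r + σ²/2)T = ln(170/185) + (0.043 + 0.42²/2)·1 = -0.0846 + 0.1312 = 0.0466
d₁ = 0.0466 / 0.4200 = 0.1111 ⇒ 0.11
d₂ = d₁ − σ√T = 0.1111 − 0.4200 = -0.3089 ⇒ -0.31
exp(−rT) = exp(−0.043·1) = 0.9579
N(−d₂) = N(0.31) = 0.6217;  N(−d₁) = N(-0.11) = 0.4562
P = 185·0.9579·0.6217 − 170·0.4562 = 110.1724 − 77.5540 = 32.6184

$32.62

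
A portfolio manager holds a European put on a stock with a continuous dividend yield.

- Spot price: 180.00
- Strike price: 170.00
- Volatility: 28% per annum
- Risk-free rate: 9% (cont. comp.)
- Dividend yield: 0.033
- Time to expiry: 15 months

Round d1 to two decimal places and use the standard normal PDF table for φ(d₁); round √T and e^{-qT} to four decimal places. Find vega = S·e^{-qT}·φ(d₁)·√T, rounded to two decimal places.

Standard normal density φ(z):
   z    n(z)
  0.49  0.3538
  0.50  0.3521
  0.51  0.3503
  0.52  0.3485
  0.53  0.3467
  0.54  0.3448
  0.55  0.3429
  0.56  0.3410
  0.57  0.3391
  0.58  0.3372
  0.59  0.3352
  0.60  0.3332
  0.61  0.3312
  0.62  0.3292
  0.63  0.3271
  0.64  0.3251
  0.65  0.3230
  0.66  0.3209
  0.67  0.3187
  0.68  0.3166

σ√T = 0.28·√1.25 = 0.3130
d₁ = [ln(180/170) + (0.09 − 0.033 + ½·0.28²)·1.25] / (σ√T) = (0.0572 + 0.1203) / 0.3130 = 0.5667 ≈ 0.57
√T = √1.25 = 1.1180
φ(d₁) = φ(0.57) = 0.3391
exp(−qT) = exp(−0.033·1.25) = 0.9596
vega = S·exp(−qT)·φ(d₁)·√T = 180·0.9596·0.3391·1.1180 = 65.4836
(Call and put vega coincide under Black-Scholes.)

65.48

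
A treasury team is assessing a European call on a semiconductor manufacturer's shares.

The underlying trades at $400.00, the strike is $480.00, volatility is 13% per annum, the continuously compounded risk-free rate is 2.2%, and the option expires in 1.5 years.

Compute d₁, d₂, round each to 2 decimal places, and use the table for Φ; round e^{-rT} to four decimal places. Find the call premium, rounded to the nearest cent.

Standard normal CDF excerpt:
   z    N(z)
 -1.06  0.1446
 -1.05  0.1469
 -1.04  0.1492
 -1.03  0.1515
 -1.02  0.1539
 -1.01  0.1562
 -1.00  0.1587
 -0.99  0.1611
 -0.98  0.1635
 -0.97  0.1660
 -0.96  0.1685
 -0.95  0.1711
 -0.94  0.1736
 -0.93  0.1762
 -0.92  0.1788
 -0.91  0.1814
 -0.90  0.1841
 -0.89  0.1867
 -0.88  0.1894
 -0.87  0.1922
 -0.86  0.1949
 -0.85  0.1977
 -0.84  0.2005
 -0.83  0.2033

σ√T = 0.13 × 1.2247 = 0.1592
d₁ = [ln(400/480) + (0.022 + 0.13²/2)·1.5] / 0.1592 = [-0.1823 + 0.0457] / 0.1592 = -0.8582 which rounds to -0.86
d₂ = d₁ − σ√T = -0.8582 − 0.1592 = -1.0175 which rounds to -1.02
e^(−rT) = e^(−0.022·1.5) = 0.9675
N(d₁) = N(-0.86) = 0.1949;  N(d₂) = N(-1.02) = 0.1539
C = 400·0.1949 − 480·0.9675·0.1539 = 77.9600 − 71.4712 = 6.4888

$6.49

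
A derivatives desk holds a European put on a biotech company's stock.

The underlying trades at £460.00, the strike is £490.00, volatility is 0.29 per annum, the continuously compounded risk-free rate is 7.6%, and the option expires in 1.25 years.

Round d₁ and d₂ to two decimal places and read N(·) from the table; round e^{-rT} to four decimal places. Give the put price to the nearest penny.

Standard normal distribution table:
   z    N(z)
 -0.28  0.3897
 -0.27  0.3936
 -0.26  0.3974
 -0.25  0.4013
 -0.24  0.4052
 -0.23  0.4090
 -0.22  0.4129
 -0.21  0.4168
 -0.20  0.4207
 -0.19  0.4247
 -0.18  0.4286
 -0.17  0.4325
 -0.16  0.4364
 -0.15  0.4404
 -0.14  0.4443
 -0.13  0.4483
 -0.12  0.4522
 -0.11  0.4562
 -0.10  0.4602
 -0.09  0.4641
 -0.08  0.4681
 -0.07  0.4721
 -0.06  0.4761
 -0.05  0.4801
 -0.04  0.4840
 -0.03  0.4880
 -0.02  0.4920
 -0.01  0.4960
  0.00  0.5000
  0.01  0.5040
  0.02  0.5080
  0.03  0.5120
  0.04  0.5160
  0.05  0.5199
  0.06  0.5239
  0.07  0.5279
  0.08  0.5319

σ√T = 0.29 × 1.1180 = 0.3242
d₁ = [ln(460/490) + (0.076 + 0.29²/2)·1.25] / 0.3242 = [-0.0632 + 0.1476] / 0.3242 = 0.2603 which rounds to 0.26
d₂ = d₁ − σ√T = 0.2603 − 0.3242 = -0.0640 which rounds to -0.06
exp(−rT) = exp(−0.076·1.25) = 0.9094
N(−d₂) = N(0.06) = 0.5239;  N(−d₁) = N(-0.26) = 0.3974
P = 490·0.9094·0.5239 − 460·0.3974 = 233.4530 − 182.8040 = 50.6490

£50.65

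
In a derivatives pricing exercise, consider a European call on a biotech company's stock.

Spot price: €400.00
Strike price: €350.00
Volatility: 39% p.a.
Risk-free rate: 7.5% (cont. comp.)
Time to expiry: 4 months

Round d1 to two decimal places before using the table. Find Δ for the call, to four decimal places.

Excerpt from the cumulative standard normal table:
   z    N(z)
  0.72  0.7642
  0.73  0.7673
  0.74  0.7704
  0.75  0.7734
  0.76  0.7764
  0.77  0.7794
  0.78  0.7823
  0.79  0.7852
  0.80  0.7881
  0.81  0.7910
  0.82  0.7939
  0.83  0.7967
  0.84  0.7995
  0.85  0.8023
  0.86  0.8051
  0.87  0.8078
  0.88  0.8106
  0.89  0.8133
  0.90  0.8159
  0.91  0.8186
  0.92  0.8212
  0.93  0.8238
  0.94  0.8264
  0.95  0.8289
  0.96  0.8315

0.7939

σ√T = 0.39·√0.3333 = 0.2252
ln(S/K) + (r + σ²/2)T = ln(400/350) + (0.075 + 0.39²/2)·0.3333 = 0.1335 + 0.0504 = 0.1839
d₁ = 0.1839 / 0.2252 = 0.8166 ≈ 0.82
N(d₁) = N(0.82) = 0.7939
Δ_call = N(d₁) = 0.7939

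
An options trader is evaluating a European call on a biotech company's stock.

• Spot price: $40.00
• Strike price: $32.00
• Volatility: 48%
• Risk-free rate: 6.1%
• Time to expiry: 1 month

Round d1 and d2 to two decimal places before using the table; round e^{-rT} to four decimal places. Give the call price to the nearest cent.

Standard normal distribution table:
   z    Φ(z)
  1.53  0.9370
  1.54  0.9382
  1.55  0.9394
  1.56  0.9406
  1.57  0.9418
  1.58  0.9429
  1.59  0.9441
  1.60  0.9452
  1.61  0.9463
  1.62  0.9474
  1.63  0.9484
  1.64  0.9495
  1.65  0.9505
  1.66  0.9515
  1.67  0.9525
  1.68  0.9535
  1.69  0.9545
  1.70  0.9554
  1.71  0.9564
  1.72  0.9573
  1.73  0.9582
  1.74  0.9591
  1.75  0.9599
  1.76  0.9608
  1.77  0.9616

$8.27

σ√T = 0.48 × 0.2887 = 0.1386
ln(S/K) + (r + σ²/2)T = ln(40/32) + (0.061 + 0.48²/2)·0.08333 = 0.2231 + 0.0147 = 0.2378
d₁ = 0.2378 / 0.1386 = 1.7164 which rounds to 1.72
d₂ = d₁ − σ√T = 1.7164 − 0.1386 = 1.5778 which rounds to 1.58
exp(−rT) = exp(−0.061·0.08333) = 0.9949
N(d₁) = N(1.72) = 0.9573;  N(d₂) = N(1.58) = 0.9429
C = 40·0.9573 − 32·0.9949·0.9429 = 38.2920 − 30.0189 = 8.2731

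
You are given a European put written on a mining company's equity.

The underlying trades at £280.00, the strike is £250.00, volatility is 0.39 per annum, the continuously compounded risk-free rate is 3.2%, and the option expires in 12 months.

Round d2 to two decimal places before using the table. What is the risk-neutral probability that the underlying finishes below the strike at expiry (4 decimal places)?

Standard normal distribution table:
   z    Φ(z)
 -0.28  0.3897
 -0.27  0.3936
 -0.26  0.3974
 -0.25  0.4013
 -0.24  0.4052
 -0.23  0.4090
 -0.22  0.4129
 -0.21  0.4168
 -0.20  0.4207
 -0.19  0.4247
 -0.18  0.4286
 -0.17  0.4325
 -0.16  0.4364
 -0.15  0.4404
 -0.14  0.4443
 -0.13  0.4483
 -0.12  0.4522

0.4286

σ√T = 0.39 × 1.0000 = 0.3900
ln(S/K) + (r + σ²/2)T = ln(280/250) + (0.032 + 0.39²/2)·1 = 0.1133 + 0.1081 = 0.2214
d₁ = 0.2214 / 0.3900 = 0.5676 which rounds to 0.57
d₂ = d₁ − σ√T = 0.5676 − 0.3900 = 0.1776 which rounds to 0.18
Risk-neutral Pr[S_T < K] = N(−d₂) = N(-0.18) = 0.4286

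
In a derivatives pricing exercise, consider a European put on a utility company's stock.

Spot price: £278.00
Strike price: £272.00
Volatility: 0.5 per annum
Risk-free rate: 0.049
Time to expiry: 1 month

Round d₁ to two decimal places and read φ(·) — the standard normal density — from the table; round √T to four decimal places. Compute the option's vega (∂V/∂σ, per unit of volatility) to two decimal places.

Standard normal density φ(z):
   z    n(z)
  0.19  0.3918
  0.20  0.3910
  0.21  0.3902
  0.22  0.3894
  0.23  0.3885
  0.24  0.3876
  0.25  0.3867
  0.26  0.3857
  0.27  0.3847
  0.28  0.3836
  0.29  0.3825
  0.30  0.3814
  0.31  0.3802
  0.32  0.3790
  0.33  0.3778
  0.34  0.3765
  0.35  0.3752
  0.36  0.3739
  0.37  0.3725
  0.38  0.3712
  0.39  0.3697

31.04

T = 0.08333;  σ√T = 0.1443
d₁ = [ln(278/272) + (0.049 + 0.5²/2)·0.08333] / 0.1443 = [0.0218 + 0.0145] / 0.1443 = 0.2516 which rounds to 0.25
√T = √0.08333 = 0.2887
φ(d₁) = φ(0.25) = 0.3867
vega = S·φ(d₁)·√T = 278·0.3867·0.2887 = 31.0360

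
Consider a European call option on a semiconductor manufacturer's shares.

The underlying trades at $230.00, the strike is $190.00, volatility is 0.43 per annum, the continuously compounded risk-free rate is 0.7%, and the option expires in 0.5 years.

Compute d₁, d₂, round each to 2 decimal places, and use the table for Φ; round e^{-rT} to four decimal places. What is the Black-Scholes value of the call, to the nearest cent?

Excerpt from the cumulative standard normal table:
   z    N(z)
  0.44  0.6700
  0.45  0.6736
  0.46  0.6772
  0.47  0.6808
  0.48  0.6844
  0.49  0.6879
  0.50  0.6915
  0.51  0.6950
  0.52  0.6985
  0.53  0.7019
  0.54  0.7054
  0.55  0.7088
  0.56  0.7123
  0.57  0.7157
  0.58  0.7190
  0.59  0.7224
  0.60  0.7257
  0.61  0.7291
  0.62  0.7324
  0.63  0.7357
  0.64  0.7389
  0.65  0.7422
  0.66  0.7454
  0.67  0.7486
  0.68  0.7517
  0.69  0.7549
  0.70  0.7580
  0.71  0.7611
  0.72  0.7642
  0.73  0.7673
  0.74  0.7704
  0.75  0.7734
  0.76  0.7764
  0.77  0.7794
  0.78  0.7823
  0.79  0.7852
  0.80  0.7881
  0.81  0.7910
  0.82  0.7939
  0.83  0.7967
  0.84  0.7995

σ√T = 0.43·√0.5 = 0.3041
d₁ = [ln(230/190) + (0.007 + 0.43²/2)·0.5] / 0.3041 = [0.1911 + 0.0497] / 0.3041 = 0.7919 ⇒ 0.79
d₂ = d₁ − σ√T = 0.7919 − 0.3041 = 0.4878 ⇒ 0.49
e^(−rT) = e^(−0.007·0.5) = 0.9965
N(d₁) = N(0.79) = 0.7852;  N(d₂) = N(0.49) = 0.6879
C = 230·0.7852 − 190·0.9965·0.6879 = 180.5960 − 130.2435 = 50.3525

$50.35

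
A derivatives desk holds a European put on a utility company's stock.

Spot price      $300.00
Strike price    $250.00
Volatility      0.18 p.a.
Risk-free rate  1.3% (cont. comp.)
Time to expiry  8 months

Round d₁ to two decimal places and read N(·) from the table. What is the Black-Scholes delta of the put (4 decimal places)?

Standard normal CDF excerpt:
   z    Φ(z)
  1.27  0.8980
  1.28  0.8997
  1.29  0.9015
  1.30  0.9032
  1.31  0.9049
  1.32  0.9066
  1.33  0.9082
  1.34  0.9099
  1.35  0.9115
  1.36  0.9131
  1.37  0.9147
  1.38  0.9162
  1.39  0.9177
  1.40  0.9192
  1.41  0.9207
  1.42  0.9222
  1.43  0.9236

T = 0.6667;  σ√T = 0.1470
d₁ = [ln(300/250) + (0.013 + 0.18²/2)·0.6667] / 0.1470 = [0.1823 + 0.0195] / 0.1470 = 1.3730 ≈ 1.37
N(d₁) = N(1.37) = 0.9147
Δ_put = N(d₁) − 1 = 0.9147 − 1 = -0.0853

-0.0853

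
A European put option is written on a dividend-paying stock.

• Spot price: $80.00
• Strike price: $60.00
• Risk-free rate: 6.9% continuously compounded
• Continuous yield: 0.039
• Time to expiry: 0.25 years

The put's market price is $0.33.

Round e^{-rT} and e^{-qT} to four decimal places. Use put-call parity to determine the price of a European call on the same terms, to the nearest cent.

$20.58

e^(−qT) = e^(−0.039·0.25) = 0.9903;  e^(−rT) = e^(−0.069·0.25) = 0.9829
Put-call parity: C − P = S·e^(−qT) − K·e^(−rT) = 80·0.9903 − 60·0.9829 = 79.2240 − 58.9740 = 20.2500
C = P + (C − P) = 0.33 + (20.2500) = 20.5800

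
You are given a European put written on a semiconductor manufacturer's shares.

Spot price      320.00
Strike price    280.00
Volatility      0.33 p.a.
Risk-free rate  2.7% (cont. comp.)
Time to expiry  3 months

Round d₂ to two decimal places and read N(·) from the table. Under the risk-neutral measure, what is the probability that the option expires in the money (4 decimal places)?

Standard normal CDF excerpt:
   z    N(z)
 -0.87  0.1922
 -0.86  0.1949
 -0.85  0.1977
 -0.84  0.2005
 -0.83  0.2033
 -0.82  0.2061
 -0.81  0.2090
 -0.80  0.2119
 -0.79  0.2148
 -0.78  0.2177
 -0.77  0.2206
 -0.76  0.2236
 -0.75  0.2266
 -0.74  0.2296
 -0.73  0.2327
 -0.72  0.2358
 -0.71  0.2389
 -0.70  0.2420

0.2206

σ√T = 0.33 × 0.5000 = 0.1650
d₁ = [ln(320/280) + (0.027 + ½·0.33²)·0.25] / (σ√T) = (0.1335 + 0.0204) / 0.1650 = 0.9327 which rounds to 0.93
d₂ = 0.9327 − 0.1650 = 0.7677 which rounds to 0.77
Risk-neutral Pr[S_T < K] = N(−d₂) = N(-0.77) = 0.2206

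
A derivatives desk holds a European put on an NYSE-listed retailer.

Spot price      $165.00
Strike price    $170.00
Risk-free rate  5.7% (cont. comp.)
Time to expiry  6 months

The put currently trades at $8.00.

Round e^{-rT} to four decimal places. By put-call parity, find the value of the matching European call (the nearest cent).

$7.78

exp(−rT) = exp(−0.057·0.5) = 0.9719
Put-call parity: C − P = S − K·e^(−rT) = 165 − 170·0.9719 = 165 − 165.2230 = -0.2230
C = P + (C − P) = 8.00 + (-0.2230) = 7.7770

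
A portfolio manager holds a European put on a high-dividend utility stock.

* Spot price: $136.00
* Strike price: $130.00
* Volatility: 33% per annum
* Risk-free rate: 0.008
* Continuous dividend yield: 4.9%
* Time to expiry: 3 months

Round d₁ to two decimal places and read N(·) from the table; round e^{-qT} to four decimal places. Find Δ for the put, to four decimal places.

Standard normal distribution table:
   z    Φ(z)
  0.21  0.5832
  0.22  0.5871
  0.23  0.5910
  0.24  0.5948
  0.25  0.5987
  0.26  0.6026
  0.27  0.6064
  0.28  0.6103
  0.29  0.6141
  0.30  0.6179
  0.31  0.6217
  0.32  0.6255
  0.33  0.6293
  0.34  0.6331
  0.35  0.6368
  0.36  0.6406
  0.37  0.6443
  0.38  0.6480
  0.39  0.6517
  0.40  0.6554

-0.3812

σ√T = 0.33·√0.25 = 0.1650
ln(S/K) + (r − q + σ²/2)T = ln(136/130) + (0.008 − 0.049 + 0.33²/2)·0.25 = 0.0451 + 0.0034 = 0.0485
d₁ = 0.0485 / 0.1650 = 0.2938 ⇒ 0.29
N(d₁) = N(0.29) = 0.6141
Δ_put = exp(−qT)·(N(d₁) − 1) = 0.9878·(0.6141 − 1) = -0.3812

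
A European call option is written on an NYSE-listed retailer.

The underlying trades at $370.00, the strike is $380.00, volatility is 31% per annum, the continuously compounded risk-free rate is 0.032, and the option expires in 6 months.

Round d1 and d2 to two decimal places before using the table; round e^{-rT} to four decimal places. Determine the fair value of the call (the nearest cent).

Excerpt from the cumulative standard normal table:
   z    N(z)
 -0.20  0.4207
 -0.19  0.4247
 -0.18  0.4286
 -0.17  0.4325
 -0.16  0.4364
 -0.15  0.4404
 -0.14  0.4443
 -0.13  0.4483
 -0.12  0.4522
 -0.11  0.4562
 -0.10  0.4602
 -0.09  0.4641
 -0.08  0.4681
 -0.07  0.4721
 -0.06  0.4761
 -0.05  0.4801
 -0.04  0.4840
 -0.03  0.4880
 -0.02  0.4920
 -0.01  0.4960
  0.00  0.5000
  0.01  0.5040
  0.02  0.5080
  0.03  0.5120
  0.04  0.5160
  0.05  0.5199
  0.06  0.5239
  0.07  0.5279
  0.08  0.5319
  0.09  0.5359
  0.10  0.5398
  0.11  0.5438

T = 0.5;  σ√T = 0.2192
d₁ = [ln(370/380) + (0.032 + ½·0.31²)·0.5] / (σ√T) = (-0.0267 + 0.0400) / 0.2192 = 0.0609 which rounds to 0.06
d₂ = 0.0609 − 0.2192 = -0.1583 which rounds to -0.16
e^(−rT) = e^(−0.032·0.5) = 0.9841
N(d₁) = N(0.06) = 0.5239;  N(d₂) = N(-0.16) = 0.4364
C = 370·0.5239 − 380·0.9841·0.4364 = 193.8430 − 163.1953 = 30.6477

$30.65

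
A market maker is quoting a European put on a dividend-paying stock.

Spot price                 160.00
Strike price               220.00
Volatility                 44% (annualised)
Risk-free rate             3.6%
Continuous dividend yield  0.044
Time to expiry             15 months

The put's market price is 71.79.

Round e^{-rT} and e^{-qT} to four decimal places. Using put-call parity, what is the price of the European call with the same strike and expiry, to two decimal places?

exp(−qT) = exp(−0.044·1.25) = 0.9465;  exp(−rT) = exp(−0.036·1.25) = 0.9560
Put-call parity: C − P = S·e^(−qT) − K·e^(−rT) = 160·0.9465 − 220·0.9560 = 151.4400 − 210.3200 = -58.8800
C = P + (C − P) = 71.79 + (-58.8800) = 12.9100

12.91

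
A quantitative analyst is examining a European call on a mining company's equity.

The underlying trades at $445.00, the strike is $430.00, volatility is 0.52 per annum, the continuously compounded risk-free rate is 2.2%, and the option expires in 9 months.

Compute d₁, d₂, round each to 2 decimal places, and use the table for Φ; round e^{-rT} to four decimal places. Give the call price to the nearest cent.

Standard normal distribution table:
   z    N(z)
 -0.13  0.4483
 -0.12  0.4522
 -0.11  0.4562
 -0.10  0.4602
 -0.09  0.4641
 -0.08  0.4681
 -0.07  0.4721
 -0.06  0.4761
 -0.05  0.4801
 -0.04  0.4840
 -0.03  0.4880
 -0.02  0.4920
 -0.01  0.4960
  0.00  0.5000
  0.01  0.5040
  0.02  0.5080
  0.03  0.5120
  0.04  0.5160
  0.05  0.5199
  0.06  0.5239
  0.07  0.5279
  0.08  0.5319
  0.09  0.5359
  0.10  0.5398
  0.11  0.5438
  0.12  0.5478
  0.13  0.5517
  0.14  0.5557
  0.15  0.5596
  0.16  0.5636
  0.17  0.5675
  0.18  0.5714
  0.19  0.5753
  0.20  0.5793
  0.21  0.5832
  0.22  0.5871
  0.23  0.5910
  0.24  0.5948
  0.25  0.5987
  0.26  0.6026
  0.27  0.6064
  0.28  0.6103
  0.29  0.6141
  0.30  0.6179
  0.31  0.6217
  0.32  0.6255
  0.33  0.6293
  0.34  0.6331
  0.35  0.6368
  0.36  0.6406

σ√T = 0.52·√0.75 = 0.4503
d₁ = [ln(445/430) + (0.022 + 0.52²/2)·0.75] / 0.4503 = [0.0343 + 0.1179] / 0.4503 = 0.3379 which rounds to 0.34
d₂ = d₁ − σ√T = 0.3379 − 0.4503 = -0.1124 which rounds to -0.11
exp(−rT) = exp(−0.022·0.75) = 0.9836
N(d₁) = N(0.34) = 0.6331;  N(d₂) = N(-0.11) = 0.4562
C = 445·0.6331 − 430·0.9836·0.4562 = 281.7295 − 192.9489 = 88.7806

$88.78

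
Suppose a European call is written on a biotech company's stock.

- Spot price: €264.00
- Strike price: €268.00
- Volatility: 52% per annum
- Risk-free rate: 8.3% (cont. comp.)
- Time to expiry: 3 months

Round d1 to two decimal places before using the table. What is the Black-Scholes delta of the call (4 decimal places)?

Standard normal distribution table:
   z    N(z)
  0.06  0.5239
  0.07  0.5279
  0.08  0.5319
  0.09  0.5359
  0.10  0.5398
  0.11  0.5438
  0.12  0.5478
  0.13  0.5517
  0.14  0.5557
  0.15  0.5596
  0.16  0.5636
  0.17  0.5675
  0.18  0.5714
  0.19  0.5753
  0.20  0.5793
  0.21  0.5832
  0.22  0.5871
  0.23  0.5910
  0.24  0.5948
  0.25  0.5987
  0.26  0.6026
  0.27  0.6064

σ√T = 0.52·√0.25 = 0.2600
d₁ = [ln(264/268) + (0.083 + 0.52²/2)·0.25] / 0.2600 = [-0.0150 + 0.0546] / 0.2600 = 0.1520 → 0.15
N(d₁) = N(0.15) = 0.5596
Δ_call = N(d₁) = 0.5596

0.5596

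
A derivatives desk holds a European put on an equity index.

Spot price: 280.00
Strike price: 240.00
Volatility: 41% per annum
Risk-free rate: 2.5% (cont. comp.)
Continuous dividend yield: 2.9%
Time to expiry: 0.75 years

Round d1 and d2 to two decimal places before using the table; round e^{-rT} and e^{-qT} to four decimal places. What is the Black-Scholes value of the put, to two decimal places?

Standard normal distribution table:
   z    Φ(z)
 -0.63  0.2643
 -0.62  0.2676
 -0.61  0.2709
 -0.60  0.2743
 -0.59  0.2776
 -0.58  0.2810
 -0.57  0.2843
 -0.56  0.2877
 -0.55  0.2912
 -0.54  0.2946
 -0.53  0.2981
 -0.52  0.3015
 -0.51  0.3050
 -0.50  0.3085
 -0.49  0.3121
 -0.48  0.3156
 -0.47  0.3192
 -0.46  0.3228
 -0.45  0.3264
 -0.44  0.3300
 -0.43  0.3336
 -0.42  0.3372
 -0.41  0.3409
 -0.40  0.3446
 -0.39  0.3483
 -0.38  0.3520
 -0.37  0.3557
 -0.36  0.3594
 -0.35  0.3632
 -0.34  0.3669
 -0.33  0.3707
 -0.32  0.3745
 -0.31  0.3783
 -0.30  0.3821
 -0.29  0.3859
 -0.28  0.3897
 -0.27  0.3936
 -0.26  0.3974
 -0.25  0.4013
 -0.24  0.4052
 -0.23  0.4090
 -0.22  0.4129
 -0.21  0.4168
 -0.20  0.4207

σ√T = 0.41·√0.75 = 0.3551
d₁ = [ln(280/240) + (0.025 − 0.029 + 0.41²/2)·0.75] / 0.3551 = [0.1542 + 0.0600] / 0.3551 = 0.6032 ≈ 0.60
d₂ = d₁ − σ√T = 0.6032 − 0.3551 = 0.2482 ≈ 0.25
exp(−qT) = exp(−0.029·0.75) = 0.9785;  exp(−rT) = exp(−0.025·0.75) = 0.9814
P = 240·0.9814·N(-0.25) − 280·0.9785·N(-0.60) = 240·0.9814·0.4013 − 280·0.9785·0.2743 = 94.5206 − 75.1527 = 19.3679

19.37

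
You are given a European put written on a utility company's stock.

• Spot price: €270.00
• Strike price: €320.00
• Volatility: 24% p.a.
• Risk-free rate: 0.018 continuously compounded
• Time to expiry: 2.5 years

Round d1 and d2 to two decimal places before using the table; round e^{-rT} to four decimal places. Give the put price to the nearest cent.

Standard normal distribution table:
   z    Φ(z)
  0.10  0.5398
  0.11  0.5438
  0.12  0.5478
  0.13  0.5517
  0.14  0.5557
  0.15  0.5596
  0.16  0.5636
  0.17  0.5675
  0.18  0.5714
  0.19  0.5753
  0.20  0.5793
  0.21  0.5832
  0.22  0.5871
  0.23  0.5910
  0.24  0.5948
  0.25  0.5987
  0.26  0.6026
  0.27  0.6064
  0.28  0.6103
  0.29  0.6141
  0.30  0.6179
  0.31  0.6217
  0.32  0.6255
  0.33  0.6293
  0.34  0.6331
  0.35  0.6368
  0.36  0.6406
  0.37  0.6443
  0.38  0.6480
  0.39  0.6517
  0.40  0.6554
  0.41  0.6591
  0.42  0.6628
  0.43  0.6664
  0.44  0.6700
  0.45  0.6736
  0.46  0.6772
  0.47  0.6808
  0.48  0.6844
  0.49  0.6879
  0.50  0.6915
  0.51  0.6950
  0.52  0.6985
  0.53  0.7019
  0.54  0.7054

€63.65

σ√T = 0.24 × 1.5811 = 0.3795
d₁ = [ln(270/320) + (0.018 + ½·0.24²)·2.5] / (σ√T) = (-0.1699 + 0.1170) / 0.3795 = -0.1394 ⇒ -0.14
d₂ = -0.1394 − 0.3795 = -0.5189 ⇒ -0.52
e^(−rT) = e^(−0.018·2.5) = 0.9560
N(−d₂) = N(0.52) = 0.6985;  N(−d₁) = N(0.14) = 0.5557
P = 320·0.9560·0.6985 − 270·0.5557 = 213.6851 − 150.0390 = 63.6461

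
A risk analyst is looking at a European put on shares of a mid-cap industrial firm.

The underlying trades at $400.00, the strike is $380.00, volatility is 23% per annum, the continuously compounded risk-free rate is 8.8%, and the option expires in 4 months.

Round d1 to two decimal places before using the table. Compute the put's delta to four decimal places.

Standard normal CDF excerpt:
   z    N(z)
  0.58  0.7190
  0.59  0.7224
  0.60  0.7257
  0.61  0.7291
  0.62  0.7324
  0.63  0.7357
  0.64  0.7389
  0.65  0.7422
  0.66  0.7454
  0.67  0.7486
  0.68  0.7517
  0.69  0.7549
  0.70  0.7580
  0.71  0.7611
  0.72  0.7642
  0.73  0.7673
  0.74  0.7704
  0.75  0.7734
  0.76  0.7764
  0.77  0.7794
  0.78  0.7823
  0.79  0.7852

-0.2514

σ√T = 0.23·√0.3333 = 0.1328
ln(S/K) + (r + σ²/2)T = ln(400/380) + (0.088 + 0.23²/2)·0.3333 = 0.0513 + 0.0381 = 0.0894
d₁ = 0.0894 / 0.1328 = 0.6736 which rounds to 0.67
N(d₁) = N(0.67) = 0.7486
Δ_put = N(d₁) − 1 = 0.7486 − 1 = -0.2514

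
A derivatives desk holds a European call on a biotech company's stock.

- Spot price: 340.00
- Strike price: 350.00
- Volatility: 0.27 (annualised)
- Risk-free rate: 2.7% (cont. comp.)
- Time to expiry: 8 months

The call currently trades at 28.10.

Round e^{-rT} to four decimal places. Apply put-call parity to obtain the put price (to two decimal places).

31.87

exp(−rT) = exp(−0.027·0.6667) = 0.9822
Put-call parity: C − P = S − K·e^(−rT) = 340 − 350·0.9822 = 340 − 343.7700 = -3.7700
P = C − (C − P) = 28.10 − (-3.7700) = 31.8700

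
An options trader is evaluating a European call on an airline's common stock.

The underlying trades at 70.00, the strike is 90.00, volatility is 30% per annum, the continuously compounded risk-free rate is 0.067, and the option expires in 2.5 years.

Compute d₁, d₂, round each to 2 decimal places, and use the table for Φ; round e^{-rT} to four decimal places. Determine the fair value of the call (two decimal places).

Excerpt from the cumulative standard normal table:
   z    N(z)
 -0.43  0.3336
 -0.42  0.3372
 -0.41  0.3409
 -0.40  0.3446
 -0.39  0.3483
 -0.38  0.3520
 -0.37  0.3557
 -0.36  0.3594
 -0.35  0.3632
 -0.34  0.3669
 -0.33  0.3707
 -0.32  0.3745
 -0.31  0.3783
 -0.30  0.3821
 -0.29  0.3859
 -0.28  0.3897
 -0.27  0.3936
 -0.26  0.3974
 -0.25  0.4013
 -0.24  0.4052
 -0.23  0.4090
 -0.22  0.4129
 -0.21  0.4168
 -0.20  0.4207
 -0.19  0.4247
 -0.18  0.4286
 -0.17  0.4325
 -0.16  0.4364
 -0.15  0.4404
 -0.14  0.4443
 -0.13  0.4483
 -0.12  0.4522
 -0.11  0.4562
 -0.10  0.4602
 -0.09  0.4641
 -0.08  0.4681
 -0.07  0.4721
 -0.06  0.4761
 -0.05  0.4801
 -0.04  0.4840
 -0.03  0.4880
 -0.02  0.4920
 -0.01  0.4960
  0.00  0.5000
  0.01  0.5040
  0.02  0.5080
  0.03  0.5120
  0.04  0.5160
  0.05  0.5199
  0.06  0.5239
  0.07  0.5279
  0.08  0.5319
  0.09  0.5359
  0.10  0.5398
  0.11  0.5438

σ√T = 0.3·√2.5 = 0.4743
d₁ = [ln(70/90) + (0.067 + ½·0.3²)·2.5] / (σ√T) = (-0.2513 + 0.2800) / 0.4743 = 0.0605 which rounds to 0.06
d₂ = 0.0605 − 0.4743 = -0.4139 which rounds to -0.41
exp(−rT) = exp(−0.067·2.5) = 0.8458
C = 70·N(0.06) − 90·0.8458·N(-0.41) = 70·0.5239 − 90·0.8458·0.3409 = 36.6730 − 25.9500 = 10.7230

10.72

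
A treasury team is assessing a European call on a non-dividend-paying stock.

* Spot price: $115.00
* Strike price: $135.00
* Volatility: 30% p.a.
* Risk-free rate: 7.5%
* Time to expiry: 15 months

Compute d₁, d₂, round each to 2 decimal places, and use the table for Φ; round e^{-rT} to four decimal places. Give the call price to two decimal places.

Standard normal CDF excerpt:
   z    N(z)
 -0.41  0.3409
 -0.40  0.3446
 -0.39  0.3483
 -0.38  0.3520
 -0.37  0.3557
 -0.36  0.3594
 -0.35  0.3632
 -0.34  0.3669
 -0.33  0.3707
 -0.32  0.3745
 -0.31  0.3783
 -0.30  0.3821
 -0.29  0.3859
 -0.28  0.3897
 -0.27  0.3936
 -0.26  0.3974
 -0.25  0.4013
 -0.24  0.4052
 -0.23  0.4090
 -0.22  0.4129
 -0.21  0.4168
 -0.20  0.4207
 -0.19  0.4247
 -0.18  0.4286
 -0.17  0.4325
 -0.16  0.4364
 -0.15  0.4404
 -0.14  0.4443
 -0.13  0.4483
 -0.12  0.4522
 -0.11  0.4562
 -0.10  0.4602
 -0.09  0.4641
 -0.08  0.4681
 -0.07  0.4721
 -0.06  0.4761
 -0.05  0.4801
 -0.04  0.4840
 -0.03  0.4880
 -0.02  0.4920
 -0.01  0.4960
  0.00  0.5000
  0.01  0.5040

σ√T = 0.3 × 1.1180 = 0.3354
ln(S/K) + (r + σ²/2)T = ln(115/135) + (0.075 + 0.3²/2)·1.25 = -0.1603 + 0.1500 = -0.0103
d₁ = -0.0103 / 0.3354 = -0.0308 which rounds to -0.03
d₂ = d₁ − σ√T = -0.0308 − 0.3354 = -0.3662 which rounds to -0.37
e^(−rT) = e^(−0.075·1.25) = 0.9105
C = 115·N(-0.03) − 135·0.9105·N(-0.37) = 115·0.4880 − 135·0.9105·0.3557 = 56.1200 − 43.7218 = 12.3982

$12.40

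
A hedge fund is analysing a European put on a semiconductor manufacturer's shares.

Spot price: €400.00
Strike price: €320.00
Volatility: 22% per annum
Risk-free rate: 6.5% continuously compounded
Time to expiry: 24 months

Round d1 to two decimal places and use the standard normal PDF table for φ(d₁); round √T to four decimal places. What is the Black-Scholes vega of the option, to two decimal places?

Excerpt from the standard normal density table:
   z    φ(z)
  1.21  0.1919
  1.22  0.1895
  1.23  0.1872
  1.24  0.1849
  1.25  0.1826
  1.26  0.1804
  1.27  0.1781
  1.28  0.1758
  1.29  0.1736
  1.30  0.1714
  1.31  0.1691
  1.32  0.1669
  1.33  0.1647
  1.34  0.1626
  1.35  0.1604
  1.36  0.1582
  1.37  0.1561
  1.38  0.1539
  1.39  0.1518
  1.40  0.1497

T = 2;  σ√T = 0.3111
d₁ = [ln(400/320) + (0.065 + 0.22²/2)·2] / 0.3111 = [0.2231 + 0.1784] / 0.3111 = 1.2906 which rounds to 1.29
√T = √2 = 1.4142
φ(d₁) = φ(1.29) = 0.1736
vega = S·φ(d₁)·√T = 400·0.1736·1.4142 = 98.2020

98.20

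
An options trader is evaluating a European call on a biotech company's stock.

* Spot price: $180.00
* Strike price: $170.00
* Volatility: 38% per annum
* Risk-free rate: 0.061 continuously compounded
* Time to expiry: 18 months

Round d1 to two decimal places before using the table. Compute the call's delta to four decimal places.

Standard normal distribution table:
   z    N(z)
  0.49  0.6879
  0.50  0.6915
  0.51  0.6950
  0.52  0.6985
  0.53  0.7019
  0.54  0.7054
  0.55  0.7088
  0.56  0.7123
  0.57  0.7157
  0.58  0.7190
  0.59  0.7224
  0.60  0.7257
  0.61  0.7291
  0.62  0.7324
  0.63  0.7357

0.7088

σ√T = 0.38·√1.5 = 0.4654
d₁ = [ln(180/170) + (0.061 + 0.38²/2)·1.5] / 0.4654 = [0.0572 + 0.1998] / 0.4654 = 0.5521 → 0.55
N(d₁) = N(0.55) = 0.7088
Δ_call = N(d₁) = 0.7088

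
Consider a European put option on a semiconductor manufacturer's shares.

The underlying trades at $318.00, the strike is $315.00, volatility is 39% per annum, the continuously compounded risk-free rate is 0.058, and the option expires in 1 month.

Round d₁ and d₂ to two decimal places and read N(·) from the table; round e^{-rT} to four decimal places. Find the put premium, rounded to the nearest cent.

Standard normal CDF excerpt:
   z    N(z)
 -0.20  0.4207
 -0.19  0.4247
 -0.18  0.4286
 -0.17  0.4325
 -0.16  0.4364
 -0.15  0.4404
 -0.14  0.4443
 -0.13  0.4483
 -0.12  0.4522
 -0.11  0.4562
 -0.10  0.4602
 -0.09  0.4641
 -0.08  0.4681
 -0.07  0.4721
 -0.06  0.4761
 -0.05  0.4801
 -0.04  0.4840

σ√T = 0.39·√0.08333 = 0.1126
d₁ = [ln(318/315) + (0.058 + ½·0.39²)·0.08333] / (σ√T) = (0.0095 + 0.0112) / 0.1126 = 0.1834 which rounds to 0.18
d₂ = 0.1834 − 0.1126 = 0.0708 which rounds to 0.07
e^(−rT) = e^(−0.058·0.08333) = 0.9952
N(−d₂) = N(-0.07) = 0.4721;  N(−d₁) = N(-0.18) = 0.4286
P = 315·0.9952·0.4721 − 318·0.4286 = 147.9977 − 136.2948 = 11.7029

$11.70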